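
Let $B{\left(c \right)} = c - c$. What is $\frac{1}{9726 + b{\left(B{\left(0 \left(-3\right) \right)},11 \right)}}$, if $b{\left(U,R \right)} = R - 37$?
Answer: $\frac{1}{9700} \approx 0.00010309$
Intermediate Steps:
$B{\left(c \right)} = 0$
$b{\left(U,R \right)} = -37 + R$ ($b{\left(U,R \right)} = R - 37 = -37 + R$)
$\frac{1}{9726 + b{\left(B{\left(0 \left(-3\right) \right)},11 \right)}} = \frac{1}{9726 + \left(-37 + 11\right)} = \frac{1}{9726 - 26} = \frac{1}{9700}$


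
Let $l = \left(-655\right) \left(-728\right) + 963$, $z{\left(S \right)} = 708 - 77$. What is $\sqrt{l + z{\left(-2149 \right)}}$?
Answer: $11 \sqrt{3954} \approx 691.69$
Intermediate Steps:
$z{\left(S \right)} = 631$ ($z{\left(S \right)} = 708 - 77 = 631$)
$l = 477803$ ($l = 476840 + 963 = 477803$)
$\sqrt{l + z{\left(-2149 \right)}} = \sqrt{477803 + 631} = \sqrt{478434} = 11 \sqrt{3954}$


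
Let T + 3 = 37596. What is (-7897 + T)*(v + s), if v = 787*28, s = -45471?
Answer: -695925760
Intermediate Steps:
v = 22036
T = 37593 (T = -3 + 37596 = 37593)
(-7897 + T)*(v + s) = (-7897 + 37593)*(22036 - 45471) = 29696*(-23435) = -695925760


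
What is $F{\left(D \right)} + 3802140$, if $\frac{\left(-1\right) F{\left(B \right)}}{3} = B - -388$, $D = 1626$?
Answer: $3796098$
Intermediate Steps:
$F{\left(B \right)} = -1164 - 3 B$ ($F{\left(B \right)} = - 3 \left(B - -388\right) = - 3 \left(B + 388\right) = - 3 \left(388 + B\right) = -1164 - 3 B$)
$F{\left(D \right)} + 3802140 = \left(-1164 - 4878\right) + 3802140 = -6042 + 3802140 = 3796098$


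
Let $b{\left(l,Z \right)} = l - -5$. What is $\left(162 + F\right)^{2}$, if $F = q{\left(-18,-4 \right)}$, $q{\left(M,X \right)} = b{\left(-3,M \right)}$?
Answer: $26896$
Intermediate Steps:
$b{\left(l,Z \right)} = 5 + l$ ($b{\left(l,Z \right)} = l + 5 = 5 + l$)
$q{\left(M,X \right)} = 2$ ($q{\left(M,X \right)} = 5 - 3 = 2$)
$F = 2$
$\left(162 + F\right)^{2} = \left(162 + 2\right)^{2} = 164^{2} = 26896$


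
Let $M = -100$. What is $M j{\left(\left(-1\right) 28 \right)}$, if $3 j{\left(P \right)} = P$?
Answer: $\frac{2800}{3} \approx 933.33$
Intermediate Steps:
$j{\left(P \right)} = \frac{P}{3}$
$M j{\left(\left(-1\right) 28 \right)} = - 100 \frac{\left(-1\right) 28}{3} = - 100 \cdot \frac{1}{3} \left(-28\right) = \left(-100\right) \left(- \frac{28}{3}\right) = \frac{2800}{3}$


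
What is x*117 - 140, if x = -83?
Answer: -9851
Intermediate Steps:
x*117 - 140 = -83*117 - 140 = -9711 - 140 = -9851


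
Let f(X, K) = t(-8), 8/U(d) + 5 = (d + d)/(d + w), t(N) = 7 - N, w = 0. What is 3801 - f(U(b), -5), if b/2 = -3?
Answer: 3786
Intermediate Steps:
b = -6 (b = 2*(-3) = -6)
U(d) = -8/3 (U(d) = 8/(-5 + (d + d)/(d + 0)) = 8/(-5 + (2*d)/d) = 8/(-5 + 2) = 8/(-3) = 8*(-1/3) = -8/3)
f(X, K) = 15 (f(X, K) = 7 - 1*(-8) = 7 + 8 = 15)
3801 - f(U(b), -5) = 3801 - 1*15 = 3801 - 15 = 3786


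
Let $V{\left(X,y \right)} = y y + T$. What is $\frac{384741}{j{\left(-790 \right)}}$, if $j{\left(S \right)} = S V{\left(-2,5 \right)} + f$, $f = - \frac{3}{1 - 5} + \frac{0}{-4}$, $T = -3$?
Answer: $- \frac{219852}{9931} \approx -22.138$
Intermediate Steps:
$V{\left(X,y \right)} = -3 + y^{2}$ ($V{\left(X,y \right)} = y y - 3 = y^{2} - 3 = -3 + y^{2}$)
$f = \frac{3}{4}$ ($f = - \frac{3}{-4} + 0 \left(- \frac{1}{4}\right) = \left(-3\right) \left(- \frac{1}{4}\right) + 0 = \frac{3}{4} + 0 = \frac{3}{4} \approx 0.75$)
$j{\left(S \right)} = \frac{3}{4} + 22 S$ ($j{\left(S \right)} = S \left(-3 + 5^{2}\right) + \frac{3}{4} = S \left(-3 + 25\right) + \frac{3}{4} = S 22 + \frac{3}{4} = 22 S + \frac{3}{4} = \frac{3}{4} + 22 S$)
$\frac{384741}{j{\left(-790 \right)}} = \frac{384741}{\frac{3}{4} + 22 \left(-790\right)} = \frac{384741}{\frac{3}{4} - 17380} = \frac{384741}{- \frac{69517}{4}} = 384741 \left(- \frac{4}{69517}\right) = - \frac{219852}{9931}$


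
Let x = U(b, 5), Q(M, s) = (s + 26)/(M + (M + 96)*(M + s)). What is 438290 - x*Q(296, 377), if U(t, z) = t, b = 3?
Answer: 115757647271/264112 ≈ 4.3829e+5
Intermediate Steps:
Q(M, s) = (26 + s)/(M + (96 + M)*(M + s))
x = 3
438290 - x*Q(296, 377) = 438290 - 3*(26 + 377)/(296² + 96*377 + 97*296 + 296*377) = 438290 - 3*403/(87616 + 36192 + 28712 + 111592) = 438290 - 3*403/264112 = 438290 - 1*1209/264112 = 438290 - 1209/264112 = 115757647271/264112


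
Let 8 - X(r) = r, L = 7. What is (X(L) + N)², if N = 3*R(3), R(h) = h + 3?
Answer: 361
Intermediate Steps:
R(h) = 3 + h
X(r) = 8 - r
N = 18 (N = 3*(3 + 3) = 3*6 = 18)
(X(L) + N)² = ((8 - 1*7) + 18)² = ((8 - 7) + 18)² = (1 + 18)² = 19² = 361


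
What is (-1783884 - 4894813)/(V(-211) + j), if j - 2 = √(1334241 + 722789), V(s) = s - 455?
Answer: -2217327404/808067 - 6678697*√2057030/1616134 ≈ -8671.0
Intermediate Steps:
V(s) = -455 + s
j = 2 + √2057030 (j = 2 + √(1334241 + 722789) = 2 + √2057030 ≈ 1436.2)
(-1783884 - 4894813)/(V(-211) + j) = (-1783884 - 4894813)/((-455 - 211) + (2 + √2057030)) = -6678697/(-666 + (2 + √2057030)) = -6678697/(-664 + √2057030)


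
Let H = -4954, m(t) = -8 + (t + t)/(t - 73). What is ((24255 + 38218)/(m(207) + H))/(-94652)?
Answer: 4185691/31447843044 ≈ 0.00013310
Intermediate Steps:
m(t) = -8 + 2*t/(-73 + t) (m(t) = -8 + (2*t)/(-73 + t) = -8 + 2*t/(-73 + t))
((24255 + 38218)/(m(207) + H))/(-94652) = ((24255 + 38218)/(2*(292 - 3*207)/(-73 + 207) - 4954))/(-94652) = (62473/(2*(292 - 621)/134 - 4954))*(-1/94652) = (62473/(2*(1/134)*(-329) - 4954))*(-1/94652) = (62473/(-329/67 - 4954))*(-1/94652) = (62473/(-332247/67))*(-1/94652) = (62473*(-67/332247))*(-1/94652) = -4185691/332247*(-1/94652) = 4185691/31447843044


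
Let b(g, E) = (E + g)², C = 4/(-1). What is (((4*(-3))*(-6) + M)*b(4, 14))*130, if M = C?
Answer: 2864160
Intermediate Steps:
C = -4 (C = 4*(-1) = -4)
M = -4
(((4*(-3))*(-6) + M)*b(4, 14))*130 = (((4*(-3))*(-6) - 4)*(14 + 4)²)*130 = ((-12*(-6) - 4)*18²)*130 = ((72 - 4)*324)*130 = (68*324)*130 = 22032*130 = 2864160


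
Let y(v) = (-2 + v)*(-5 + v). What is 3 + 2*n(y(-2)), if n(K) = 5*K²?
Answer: 7843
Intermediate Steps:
y(v) = (-5 + v)*(-2 + v)
3 + 2*n(y(-2)) = 3 + 2*(5*(10 + (-2)² - 7*(-2))²) = 3 + 2*(5*(10 + 4 + 14)²) = 3 + 2*(5*28²) = 3 + 2*(5*784) = 3 + 2*3920 = 3 + 7840 = 7843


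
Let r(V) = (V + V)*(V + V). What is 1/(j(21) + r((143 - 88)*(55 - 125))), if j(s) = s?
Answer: 1/59290021 ≈ 1.6866e-8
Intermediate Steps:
r(V) = 4*V² (r(V) = (2*V)*(2*V) = 4*V²)
1/(j(21) + r((143 - 88)*(55 - 125))) = 1/(21 + 4*((143 - 88)*(55 - 125))²) = 1/(21 + 4*(55*(-70))²) = 1/(21 + 4*(-3850)²) = 1/(21 + 4*14822500) = 1/(21 + 59290000) = 1/59290021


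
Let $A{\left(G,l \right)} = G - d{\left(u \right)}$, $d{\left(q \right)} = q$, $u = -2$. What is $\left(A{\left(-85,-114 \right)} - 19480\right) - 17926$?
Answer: $-37489$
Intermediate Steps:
$A{\left(G,l \right)} = 2 + G$ ($A{\left(G,l \right)} = G - -2 = G + 2 = 2 + G$)
$\left(A{\left(-85,-114 \right)} - 19480\right) - 17926 = \left(\left(2 - 85\right) - 19480\right) - 17926 = \left(-83 - 19480\right) - 17926 = -19563 - 17926 = -37489$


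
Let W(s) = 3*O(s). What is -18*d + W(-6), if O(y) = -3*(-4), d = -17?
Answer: 342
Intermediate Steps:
O(y) = 12
W(s) = 36 (W(s) = 3*12 = 36)
-18*d + W(-6) = -18*(-17) + 36 = 306 + 36 = 342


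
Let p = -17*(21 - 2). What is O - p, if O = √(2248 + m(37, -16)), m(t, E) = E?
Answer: 323 + 6*√62 ≈ 370.24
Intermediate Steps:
p = -323 (p = -17*19 = -323)
O = 6*√62 (O = √(2248 - 16) = √2232 = 6*√62 ≈ 47.244)
O - p = 6*√62 - 1*(-323) = 6*√62 + 323 = 323 + 6*√62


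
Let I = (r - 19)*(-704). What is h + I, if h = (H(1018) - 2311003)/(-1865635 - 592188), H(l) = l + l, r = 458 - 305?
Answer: -231858881561/2457823 ≈ -94335.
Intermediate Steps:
r = 153
H(l) = 2*l
h = 2308967/2457823 (h = (2*1018 - 2311003)/(-1865635 - 592188) = (2036 - 2311003)/(-2457823) = -2308967*(-1/2457823) = 2308967/2457823 ≈ 0.93944)
I = -94336 (I = (153 - 19)*(-704) = 134*(-704) = -94336)
h + I = 2308967/2457823 - 94336 = -231858881561/2457823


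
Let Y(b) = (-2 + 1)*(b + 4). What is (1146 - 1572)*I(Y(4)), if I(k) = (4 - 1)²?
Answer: -3834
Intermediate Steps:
Y(b) = -4 - b (Y(b) = -(4 + b) = -4 - b)
I(k) = 9 (I(k) = 3² = 9)
(1146 - 1572)*I(Y(4)) = (1146 - 1572)*9 = -426*9 = -3834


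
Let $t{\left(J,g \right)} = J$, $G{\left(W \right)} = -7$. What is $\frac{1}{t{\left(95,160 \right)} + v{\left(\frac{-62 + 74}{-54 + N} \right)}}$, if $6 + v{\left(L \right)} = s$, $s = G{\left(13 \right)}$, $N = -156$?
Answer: $\frac{1}{82} \approx 0.012195$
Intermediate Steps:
$s = -7$
$v{\left(L \right)} = -13$ ($v{\left(L \right)} = -6 - 7 = -13$)
$\frac{1}{t{\left(95,160 \right)} + v{\left(\frac{-62 + 74}{-54 + N} \right)}} = \frac{1}{95 - 13} = \frac{1}{82}$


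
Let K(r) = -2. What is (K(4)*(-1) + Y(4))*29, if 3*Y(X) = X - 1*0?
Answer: 290/3 ≈ 96.667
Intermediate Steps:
Y(X) = X/3 (Y(X) = (X - 1*0)/3 = (X + 0)/3 = X/3)
(K(4)*(-1) + Y(4))*29 = (-2*(-1) + (1/3)*4)*29 = (2 + 4/3)*29 = (10/3)*29 = 290/3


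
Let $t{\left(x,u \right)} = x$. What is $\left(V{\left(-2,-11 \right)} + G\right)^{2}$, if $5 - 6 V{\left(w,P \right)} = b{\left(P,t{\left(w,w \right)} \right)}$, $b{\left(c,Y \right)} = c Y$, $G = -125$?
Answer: $\frac{588289}{36} \approx 16341.0$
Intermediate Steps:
$b{\left(c,Y \right)} = Y c$
$V{\left(w,P \right)} = \frac{5}{6} - \frac{P w}{6}$ ($V{\left(w,P \right)} = \frac{5}{6} - \frac{w P}{6} = \frac{5}{6} - \frac{P w}{6}$)
$\left(V{\left(-2,-11 \right)} + G\right)^{2} = \left(\left(\frac{5}{6} - \left(- \frac{11}{6}\right) \left(-2\right)\right) - 125\right)^{2} = \left(\left(\frac{5}{6} - \frac{11}{3}\right) - 125\right)^{2} = \left(- \frac{17}{6} - 125\right)^{2} = \left(- \frac{767}{6}\right)^{2} = \frac{588289}{36}$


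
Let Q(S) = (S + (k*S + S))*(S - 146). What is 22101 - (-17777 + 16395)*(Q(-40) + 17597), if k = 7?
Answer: 116879875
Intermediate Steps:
Q(S) = 9*S*(-146 + S) (Q(S) = (S + (7*S + S))*(S - 146) = (S + 8*S)*(-146 + S) = (9*S)*(-146 + S) = 9*S*(-146 + S))
22101 - (-17777 + 16395)*(Q(-40) + 17597) = 22101 - (-17777 + 16395)*(9*(-40)*(-146 - 40) + 17597) = 22101 - (-1382)*(9*(-40)*(-186) + 17597) = 22101 - (-1382)*(66960 + 17597) = 22101 - (-1382)*84557 = 22101 - 1*(-116857774) = 22101 + 116857774 = 116879875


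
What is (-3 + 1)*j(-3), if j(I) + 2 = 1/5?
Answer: 18/5 ≈ 3.6000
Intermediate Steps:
j(I) = -9/5 (j(I) = -2 + 1/5 = -2 + ⅕ = -9/5)
(-3 + 1)*j(-3) = (-3 + 1)*(-9/5) = -2*(-9/5) = 18/5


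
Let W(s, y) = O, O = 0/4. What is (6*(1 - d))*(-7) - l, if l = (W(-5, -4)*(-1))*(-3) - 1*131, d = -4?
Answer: -79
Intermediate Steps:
O = 0 (O = 0*(¼) = 0)
W(s, y) = 0
l = -131 (l = (0*(-1))*(-3) - 1*131 = 0*(-3) - 131 = 0 - 131 = -131)
(6*(1 - d))*(-7) - l = (6*(1 - 1*(-4)))*(-7) - 1*(-131) = (6*(1 + 4))*(-7) + 131 = (6*5)*(-7) + 131 = 30*(-7) + 131 = -210 + 131 = -79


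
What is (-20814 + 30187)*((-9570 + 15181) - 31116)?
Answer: -239058365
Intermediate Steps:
(-20814 + 30187)*((-9570 + 15181) - 31116) = 9373*(5611 - 31116) = 9373*(-25505) = -239058365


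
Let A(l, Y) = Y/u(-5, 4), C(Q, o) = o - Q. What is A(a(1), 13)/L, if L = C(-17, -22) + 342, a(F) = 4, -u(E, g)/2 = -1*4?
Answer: 13/2696 ≈ 0.0048220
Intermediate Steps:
u(E, g) = 8 (u(E, g) = -(-2)*4 = -2*(-4) = 8)
A(l, Y) = Y/8
L = 337 (L = (-22 - 1*(-17)) + 342 = (-22 + 17) + 342 = -5 + 342 = 337)
A(a(1), 13)/L = ((⅛)*13)/337 = (13/8)*(1/337) = 13/2696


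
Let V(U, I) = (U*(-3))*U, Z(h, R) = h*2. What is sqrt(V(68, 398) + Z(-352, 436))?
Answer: 4*I*sqrt(911) ≈ 120.73*I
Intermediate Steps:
Z(h, R) = 2*h
V(U, I) = -3*U**2 (V(U, I) = (-3*U)*U = -3*U**2)
sqrt(V(68, 398) + Z(-352, 436)) = sqrt(-3*68**2 + 2*(-352)) = sqrt(-3*4624 - 704) = sqrt(-13872 - 704) = sqrt(-14576) = 4*I*sqrt(911)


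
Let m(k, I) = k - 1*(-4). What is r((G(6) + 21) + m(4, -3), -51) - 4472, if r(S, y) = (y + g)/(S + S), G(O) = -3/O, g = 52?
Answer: -254903/57 ≈ -4472.0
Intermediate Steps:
m(k, I) = 4 + k (m(k, I) = k + 4 = 4 + k)
r(S, y) = (52 + y)/(2*S) (r(S, y) = (y + 52)/(S + S) = (52 + y)/((2*S)) = (52 + y)*(1/(2*S)) = (52 + y)/(2*S))
r((G(6) + 21) + m(4, -3), -51) - 4472 = (52 - 51)/(2*((-3/6 + 21) + (4 + 4))) - 4472 = (½)*1/((-3*⅙ + 21) + 8) - 4472 = (½)*1/((-½ + 21) + 8) - 4472 = (½)*1/(41/2 + 8) - 4472 = (½)*1/(57/2) - 4472 = (½)*(2/57)*1 - 4472 = 1/57 - 4472 = -254903/57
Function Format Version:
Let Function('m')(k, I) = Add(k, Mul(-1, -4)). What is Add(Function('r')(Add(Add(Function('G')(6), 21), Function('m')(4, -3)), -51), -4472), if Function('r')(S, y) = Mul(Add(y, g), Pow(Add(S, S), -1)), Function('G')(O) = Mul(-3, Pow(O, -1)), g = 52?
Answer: Rational(-254903, 57) ≈ -4472.0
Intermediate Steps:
Function('m')(k, I) = Add(4, k) (Function('m')(k, I) = Add(k, 4) = Add(4, k))
Function('r')(S, y) = Mul(Rational(1, 2), Pow(S, -1), Add(52, y)) (Function('r')(S, y) = Mul(Add(y, 52), Pow(Add(S, S), -1)) = Mul(Add(52, y), Pow(Mul(2, S), -1)) = Mul(Add(52, y), Mul(Rational(1, 2), Pow(S, -1))) = Mul(Rational(1, 2), Pow(S, -1), Add(52, y)))
Add(Function('r')(Add(Add(Function('G')(6), 21), Function('m')(4, -3)), -51), -4472) = Add(Mul(Rational(1, 2), Pow(Add(Add(Mul(-3, Pow(6, -1)), 21), Add(4, 4)), -1), Add(52, -51)), -4472) = Add(Mul(Rational(1, 2), Pow(Add(Add(Mul(-3, Rational(1, 6)), 21), 8), -1), 1), -4472) = Add(Mul(Rational(1, 2), Pow(Add(Add(Rational(-1, 2), 21), 8), -1), 1), -4472) = Add(Mul(Rational(1, 2), Pow(Add(Rational(41, 2), 8), -1), 1), -4472) = Add(Mul(Rational(1, 2), Pow(Rational(57, 2), -1), 1), -4472) = Add(Mul(Rational(1, 2), Rational(2, 57), 1), -4472) = Add(Rational(1, 57), -4472) = Rational(-254903, 57)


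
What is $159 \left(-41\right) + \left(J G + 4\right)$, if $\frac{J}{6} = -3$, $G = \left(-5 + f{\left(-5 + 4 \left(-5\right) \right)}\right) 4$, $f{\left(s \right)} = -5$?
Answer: $-5795$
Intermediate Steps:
$G = -40$ ($G = \left(-5 - 5\right) 4 = \left(-10\right) 4 = -40$)
$J = -18$ ($J = 6 \left(-3\right) = -18$)
$159 \left(-41\right) + \left(J G + 4\right) = 159 \left(-41\right) + \left(\left(-18\right) \left(-40\right) + 4\right) = -6519 + \left(720 + 4\right) = -6519 + 724 = -5795$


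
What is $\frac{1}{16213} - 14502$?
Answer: $- \frac{235120925}{16213} \approx -14502.0$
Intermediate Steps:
$\frac{1}{16213} - 14502 = - \frac{235120925}{16213}$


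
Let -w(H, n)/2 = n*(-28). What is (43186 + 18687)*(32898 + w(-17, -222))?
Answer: 1266292818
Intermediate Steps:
w(H, n) = 56*n (w(H, n) = -2*n*(-28) = -(-56)*n = 56*n)
(43186 + 18687)*(32898 + w(-17, -222)) = (43186 + 18687)*(32898 + 56*(-222)) = 61873*(32898 - 12432) = 61873*20466 = 1266292818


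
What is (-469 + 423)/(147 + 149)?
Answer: -23/148 ≈ -0.15541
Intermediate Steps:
(-469 + 423)/(147 + 149) = -46/296 = -46*1/296 = -23/148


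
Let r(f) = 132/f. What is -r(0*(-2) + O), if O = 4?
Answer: -33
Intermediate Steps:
-r(0*(-2) + O) = -132/(0*(-2) + 4) = -132/(0 + 4) = -132/4 = -1*33 = -33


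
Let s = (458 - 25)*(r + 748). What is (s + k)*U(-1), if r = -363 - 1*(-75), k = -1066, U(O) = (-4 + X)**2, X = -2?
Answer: 7132104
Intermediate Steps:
U(O) = 36 (U(O) = (-4 - 2)**2 = (-6)**2 = 36)
r = -288 (r = -363 + 75 = -288)
s = 199180 (s = (458 - 25)*(-288 + 748) = 433*460 = 199180)
(s + k)*U(-1) = (199180 - 1066)*36 = 198114*36 = 7132104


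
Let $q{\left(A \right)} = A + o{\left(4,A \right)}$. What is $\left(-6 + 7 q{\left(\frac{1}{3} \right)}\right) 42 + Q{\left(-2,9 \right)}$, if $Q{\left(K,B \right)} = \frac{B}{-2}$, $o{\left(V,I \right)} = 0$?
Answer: $- \frac{317}{2} \approx -158.5$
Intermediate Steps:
$q{\left(A \right)} = A$ ($q{\left(A \right)} = A + 0 = A$)
$Q{\left(K,B \right)} = - \frac{B}{2}$ ($Q{\left(K,B \right)} = B \left(- \frac{1}{2}\right) = - \frac{B}{2}$)
$\left(-6 + 7 q{\left(\frac{1}{3} \right)}\right) 42 + Q{\left(-2,9 \right)} = \left(-6 + \frac{7}{3}\right) 42 - \frac{9}{2} = \left(- \frac{11}{3}\right) 42 - \frac{9}{2} = -154 - \frac{9}{2} = - \frac{317}{2}$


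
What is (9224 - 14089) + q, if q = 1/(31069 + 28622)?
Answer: -290396714/59691 ≈ -4865.0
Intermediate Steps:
q = 1/59691 ≈ 1.6753e-5
(9224 - 14089) + q = (9224 - 14089) + 1/59691 = -4865 + 1/59691 = -290396714/59691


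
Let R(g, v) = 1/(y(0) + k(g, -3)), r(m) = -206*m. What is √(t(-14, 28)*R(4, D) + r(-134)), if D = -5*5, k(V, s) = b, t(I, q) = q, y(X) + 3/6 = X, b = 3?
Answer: 2*√172595/5 ≈ 166.18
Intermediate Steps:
y(X) = -½ + X
k(V, s) = 3
D = -25
R(g, v) = ⅖ (R(g, v) = 1/((-½ + 0) + 3) = 1/(-½ + 3) = 1/(5/2) = ⅖)
√(t(-14, 28)*R(4, D) + r(-134)) = √(28*(⅖) - 206*(-134)) = √(56/5 + 27604) = √(138076/5) = 2*√172595/5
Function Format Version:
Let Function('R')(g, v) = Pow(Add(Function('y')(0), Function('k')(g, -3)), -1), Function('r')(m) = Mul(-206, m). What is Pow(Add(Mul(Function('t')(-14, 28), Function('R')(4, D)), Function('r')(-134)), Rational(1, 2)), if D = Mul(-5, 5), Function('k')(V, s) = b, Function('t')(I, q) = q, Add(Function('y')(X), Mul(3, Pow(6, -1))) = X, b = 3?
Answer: Mul(Rational(2, 5), Pow(172595, Rational(1, 2))) ≈ 166.18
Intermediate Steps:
Function('y')(X) = Add(Rational(-1, 2), X)
Function('k')(V, s) = 3
D = -25
Function('R')(g, v) = Rational(2, 5) (Function('R')(g, v) = Pow(Add(Add(Rational(-1, 2), 0), 3), -1) = Pow(Add(Rational(-1, 2), 3), -1) = Pow(Rational(5, 2), -1) = Rational(2, 5))
Pow(Add(Mul(Function('t')(-14, 28), Function('R')(4, D)), Function('r')(-134)), Rational(1, 2)) = Pow(Add(Mul(28, Rational(2, 5)), Mul(-206, -134)), Rational(1, 2)) = Pow(Add(Rational(56, 5), 27604), Rational(1, 2)) = Pow(Rational(138076, 5), Rational(1, 2)) = Mul(Rational(2, 5), Pow(172595, Rational(1, 2)))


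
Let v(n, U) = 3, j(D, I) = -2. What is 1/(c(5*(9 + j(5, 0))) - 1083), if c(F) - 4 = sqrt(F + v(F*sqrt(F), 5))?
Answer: -1079/1164203 - sqrt(38)/1164203 ≈ -0.00093211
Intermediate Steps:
c(F) = 4 + sqrt(3 + F) (c(F) = 4 + sqrt(F + 3) = 4 + sqrt(3 + F))
1/(c(5*(9 + j(5, 0))) - 1083) = 1/((4 + sqrt(3 + 5*(9 - 2))) - 1083) = 1/((4 + sqrt(3 + 5*7)) - 1083) = 1/((4 + sqrt(3 + 35)) - 1083) = 1/((4 + sqrt(38)) - 1083) = 1/(-1079 + sqrt(38))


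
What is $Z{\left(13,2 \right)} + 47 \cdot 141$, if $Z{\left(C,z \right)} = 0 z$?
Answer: $6627$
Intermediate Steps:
$Z{\left(C,z \right)} = 0$
$Z{\left(13,2 \right)} + 47 \cdot 141 = 0 + 47 \cdot 141 = 0 + 6627 = 6627$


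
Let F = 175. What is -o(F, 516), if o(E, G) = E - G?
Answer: 341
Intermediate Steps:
-o(F, 516) = -(175 - 1*516) = -(175 - 516) = -1*(-341) = 341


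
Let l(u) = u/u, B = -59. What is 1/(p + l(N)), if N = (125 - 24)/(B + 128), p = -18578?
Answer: -1/18577 ≈ -5.3830e-5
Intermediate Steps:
N = 101/69 (N = (125 - 24)/(-59 + 128) = 101/69 ≈ 1.4638)
l(u) = 1
1/(p + l(N)) = 1/(-18578 + 1) = 1/(-18577) = -1/18577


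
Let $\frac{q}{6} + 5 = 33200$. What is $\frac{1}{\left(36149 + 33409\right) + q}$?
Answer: $\frac{1}{268728} \approx 3.7212 \cdot 10^{-6}$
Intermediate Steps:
$q = 199170$ ($q = -30 + 6 \cdot 33200 = -30 + 199200 = 199170$)
$\frac{1}{\left(36149 + 33409\right) + q} = \frac{1}{\left(36149 + 33409\right) + 199170} = \frac{1}{69558 + 199170} = \frac{1}{268728}$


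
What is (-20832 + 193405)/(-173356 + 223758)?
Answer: 172573/50402 ≈ 3.4239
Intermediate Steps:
(-20832 + 193405)/(-173356 + 223758) = 172573/50402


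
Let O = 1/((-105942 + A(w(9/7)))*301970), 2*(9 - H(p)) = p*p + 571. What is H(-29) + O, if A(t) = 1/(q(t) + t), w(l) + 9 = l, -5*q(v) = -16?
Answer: -1761540951240774/2527318437935 ≈ -697.00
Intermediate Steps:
H(p) = -553/2 - p²/2 (H(p) = 9 - (p*p + 571)/2 = 9 - (p² + 571)/2 = 9 - (571 + p²)/2 = 9 + (-571/2 - p²/2) = -553/2 - p²/2)
q(v) = 16/5 (q(v) = -⅕*(-16) = 16/5)
w(l) = -9 + l
A(t) = 1/(16/5 + t)
O = -79/2527318437935 (O = 1/(-105942 + 5/(16 + 5*(-9 + 9/7))*301970) = (1/301970)/(-105942 + 5/(16 + 5*(-9 + 9*(⅐)))) = (1/301970)/(-105942 + 5/(16 + 5*(-9 + 9/7))) = (1/301970)/(-105942 + 5/(16 + 5*(-54/7))) = (1/301970)/(-105942 + 5/(16 - 270/7)) = (1/301970)/(-105942 + 5/(-158/7)) = (1/301970)/(-105942 + 5*(-7/158)) = (1/301970)/(-105942 - 35/158) = (1/301970)/(-16738871/158) = -158/16738871*1/301970 = -79/2527318437935 ≈ -3.1258e-11)
H(-29) + O = (-553/2 - ½*(-29)²) - 79/2527318437935 = (-553/2 - ½*841) - 79/2527318437935 = (-553/2 - 841/2) - 79/2527318437935 = -697 - 79/2527318437935 = -1761540951240774/2527318437935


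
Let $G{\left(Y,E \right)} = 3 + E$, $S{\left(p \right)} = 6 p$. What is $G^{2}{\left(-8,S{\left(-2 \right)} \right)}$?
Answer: $81$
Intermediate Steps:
$G^{2}{\left(-8,S{\left(-2 \right)} \right)} = \left(3 + 6 \left(-2\right)\right)^{2} = \left(3 - 12\right)^{2} = \left(-9\right)^{2} = 81$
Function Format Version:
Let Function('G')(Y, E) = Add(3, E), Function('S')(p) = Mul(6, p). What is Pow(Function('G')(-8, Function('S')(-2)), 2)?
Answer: 81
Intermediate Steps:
Pow(Function('G')(-8, Function('S')(-2)), 2) = Pow(Add(3, Mul(6, -2)), 2) = Pow(Add(3, -12), 2) = Pow(-9, 2) = 81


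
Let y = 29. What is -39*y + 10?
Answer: -1121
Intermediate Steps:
-39*y + 10 = -39*29 + 10 = -1131 + 10 = -1121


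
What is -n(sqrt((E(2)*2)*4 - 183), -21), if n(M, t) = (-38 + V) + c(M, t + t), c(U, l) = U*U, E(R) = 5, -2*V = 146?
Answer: 254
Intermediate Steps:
V = -73 (V = -1/2*146 = -73)
c(U, l) = U**2
n(M, t) = -111 + M**2 (n(M, t) = (-38 - 73) + M**2 = -111 + M**2)
-n(sqrt((E(2)*2)*4 - 183), -21) = -(-111 + (sqrt((5*2)*4 - 183))**2) = -(-111 + (sqrt(10*4 - 183))**2) = -(-111 + (sqrt(40 - 183))**2) = -(-111 + (sqrt(-143))**2) = -(-111 + (I*sqrt(143))**2) = -(-111 - 143) = -1*(-254) = 254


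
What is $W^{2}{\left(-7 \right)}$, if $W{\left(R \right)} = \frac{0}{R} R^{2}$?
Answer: $0$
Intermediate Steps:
$W{\left(R \right)} = 0$ ($W{\left(R \right)} = 0 R^{2} = 0$)
$W^{2}{\left(-7 \right)} = 0^{2} = 0$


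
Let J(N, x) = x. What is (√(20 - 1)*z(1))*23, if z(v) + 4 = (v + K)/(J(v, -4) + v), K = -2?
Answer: -253*√19/3 ≈ -367.60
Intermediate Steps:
z(v) = -4 + (-2 + v)/(-4 + v) (z(v) = -4 + (v - 2)/(-4 + v) = -4 + (-2 + v)/(-4 + v))
(√(20 - 1)*z(1))*23 = (√(20 - 1)*((14 - 3*1)/(-4 + 1)))*23 = (√19*((14 - 3)/(-3)))*23 = (√19*(-⅓*11))*23 = (√19*(-11/3))*23 = -11*√19/3*23 = -253*√19/3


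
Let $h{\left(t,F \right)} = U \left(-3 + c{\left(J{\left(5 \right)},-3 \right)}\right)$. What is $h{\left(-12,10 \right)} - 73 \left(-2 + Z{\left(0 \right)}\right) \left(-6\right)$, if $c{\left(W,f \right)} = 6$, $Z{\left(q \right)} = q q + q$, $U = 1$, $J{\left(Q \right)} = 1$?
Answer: $-873$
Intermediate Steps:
$Z{\left(q \right)} = q + q^{2}$ ($Z{\left(q \right)} = q^{2} + q = q + q^{2}$)
$h{\left(t,F \right)} = 3$ ($h{\left(t,F \right)} = 1 \left(-3 + 6\right) = 1 \cdot 3 = 3$)
$h{\left(-12,10 \right)} - 73 \left(-2 + Z{\left(0 \right)}\right) \left(-6\right) = 3 - 73 \left(-2 + 0 \left(1 + 0\right)\right) \left(-6\right) = 3 - 73 \left(-2 + 0 \cdot 1\right) \left(-6\right) = 3 - 73 \left(-2 + 0\right) \left(-6\right) = 3 - 73 \left(\left(-2\right) \left(-6\right)\right) = 3 - 876 = -873$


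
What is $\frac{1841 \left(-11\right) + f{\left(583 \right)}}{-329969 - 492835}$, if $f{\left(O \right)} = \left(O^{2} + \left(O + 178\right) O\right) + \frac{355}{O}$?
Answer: $- \frac{74167473}{79949122} \approx -0.92768$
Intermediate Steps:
$f{\left(O \right)} = O^{2} + \frac{355}{O} + O \left(178 + O\right)$ ($f{\left(O \right)} = \left(O^{2} + \left(178 + O\right) O\right) + \frac{355}{O} = \left(O^{2} + O \left(178 + O\right)\right) + \frac{355}{O} = O^{2} + \frac{355}{O} + O \left(178 + O\right)$)
$\frac{1841 \left(-11\right) + f{\left(583 \right)}}{-329969 - 492835} = \frac{1841 \left(-11\right) + \frac{355 + 2 \cdot 583^{2} \left(89 + 583\right)}{583}}{-329969 - 492835} = \frac{-20251 + \frac{355 + 2 \cdot 339889 \cdot 672}{583}}{-822804} = \left(-20251 + \frac{355 + 456810816}{583}\right) \left(- \frac{1}{822804}\right) = \left(-20251 + \frac{1}{583} \cdot 456811171\right) \left(- \frac{1}{822804}\right) = \left(-20251 + \frac{456811171}{583}\right) \left(- \frac{1}{822804}\right) = \frac{445004838}{583} \left(- \frac{1}{822804}\right) = - \frac{74167473}{79949122}$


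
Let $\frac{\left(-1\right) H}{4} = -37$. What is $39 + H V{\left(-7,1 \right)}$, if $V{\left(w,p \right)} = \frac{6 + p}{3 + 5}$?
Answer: $\frac{337}{2} \approx 168.5$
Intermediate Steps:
$H = 148$ ($H = \left(-4\right) \left(-37\right) = 148$)
$V{\left(w,p \right)} = \frac{3}{4} + \frac{p}{8}$ ($V{\left(w,p \right)} = \frac{6 + p}{8} = \left(6 + p\right) \frac{1}{8} = \frac{3}{4} + \frac{p}{8}$)
$39 + H V{\left(-7,1 \right)} = 39 + 148 \left(\frac{3}{4} + \frac{1}{8} \cdot 1\right) = 39 + 148 \left(\frac{3}{4} + \frac{1}{8}\right) = 39 + 148 \cdot \frac{7}{8} = 39 + \frac{259}{2} = \frac{337}{2}$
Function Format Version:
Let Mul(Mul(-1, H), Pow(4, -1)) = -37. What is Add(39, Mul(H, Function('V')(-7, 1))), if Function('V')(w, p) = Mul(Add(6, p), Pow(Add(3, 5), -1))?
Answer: Rational(337, 2) ≈ 168.50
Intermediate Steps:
H = 148 (H = Mul(-4, -37) = 148)
Function('V')(w, p) = Add(Rational(3, 4), Mul(Rational(1, 8), p)) (Function('V')(w, p) = Mul(Add(6, p), Pow(8, -1)) = Mul(Add(6, p), Rational(1, 8)) = Add(Rational(3, 4), Mul(Rational(1, 8), p)))
Add(39, Mul(H, Function('V')(-7, 1))) = Add(39, Mul(148, Add(Rational(3, 4), Mul(Rational(1, 8), 1)))) = Add(39, Mul(148, Add(Rational(3, 4), Rational(1, 8)))) = Add(39, Mul(148, Rational(7, 8))) = Add(39, Rational(259, 2)) = Rational(337, 2)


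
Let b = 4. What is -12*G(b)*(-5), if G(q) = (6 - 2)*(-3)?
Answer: -720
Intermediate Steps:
G(q) = -12 (G(q) = 4*(-3) = -12)
-12*G(b)*(-5) = -12*(-12)*(-5) = 144*(-5) = -720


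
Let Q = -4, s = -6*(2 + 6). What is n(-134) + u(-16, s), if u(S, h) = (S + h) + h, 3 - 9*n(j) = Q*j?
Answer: -1541/9 ≈ -171.22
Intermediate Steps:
s = -48 (s = -6*8 = -48)
n(j) = 1/3 + 4*j/9 (n(j) = 1/3 - (-4)*j/9 = 1/3 + 4*j/9)
u(S, h) = S + 2*h
n(-134) + u(-16, s) = (1/3 + (4/9)*(-134)) + (-16 + 2*(-48)) = (1/3 - 536/9) + (-16 - 96) = -533/9 - 112 = -1541/9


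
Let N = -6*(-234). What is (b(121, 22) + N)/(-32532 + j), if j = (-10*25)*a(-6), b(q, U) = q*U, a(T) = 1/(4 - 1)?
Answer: -6099/48923 ≈ -0.12467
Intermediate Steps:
a(T) = ⅓ (a(T) = 1/3 = ⅓)
N = 1404
b(q, U) = U*q
j = -250/3 (j = -10*25*(⅓) = -250*⅓ = -250/3 ≈ -83.333)
(b(121, 22) + N)/(-32532 + j) = (22*121 + 1404)/(-32532 - 250/3) = (2662 + 1404)/(-97846/3) = 4066*(-3/97846) = -6099/48923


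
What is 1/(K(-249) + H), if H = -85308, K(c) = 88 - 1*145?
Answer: -1/85365 ≈ -1.1714e-5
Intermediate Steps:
K(c) = -57 (K(c) = 88 - 145 = -57)
1/(K(-249) + H) = 1/(-57 - 85308) = 1/(-85365) = -1/85365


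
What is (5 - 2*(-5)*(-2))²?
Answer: 225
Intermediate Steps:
(5 - 2*(-5)*(-2))² = (5 + 10*(-2))² = (5 - 20)² = (-15)² = 225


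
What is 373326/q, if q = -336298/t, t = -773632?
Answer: 144408470016/168149 ≈ 8.5881e+5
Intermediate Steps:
q = 168149/386816 (q = -336298/(-773632) = -336298*(-1/773632) = 168149/386816 ≈ 0.43470)
373326/q = 373326/(168149/386816) = 373326*(386816/168149) = 144408470016/168149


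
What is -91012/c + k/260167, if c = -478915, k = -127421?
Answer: -37345509211/124597878805 ≈ -0.29973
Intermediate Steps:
-91012/c + k/260167 = -91012/(-478915) - 127421/260167 = -91012*(-1/478915) - 127421*1/260167 = 91012/478915 - 127421/260167 = -37345509211/124597878805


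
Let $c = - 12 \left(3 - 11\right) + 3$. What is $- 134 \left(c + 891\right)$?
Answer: $-132660$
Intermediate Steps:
$c = 99$ ($c = - 12 \left(3 - 11\right) + 3 = \left(-12\right) \left(-8\right) + 3 = 96 + 3 = 99$)
$- 134 \left(c + 891\right) = - 134 \left(99 + 891\right) = \left(-134\right) 990 = -132660$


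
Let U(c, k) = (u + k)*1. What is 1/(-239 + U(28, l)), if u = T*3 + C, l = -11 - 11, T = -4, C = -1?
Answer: -1/274 ≈ -0.0036496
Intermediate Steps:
l = -22
u = -13 (u = -4*3 - 1 = -12 - 1 = -13)
U(c, k) = -13 + k (U(c, k) = (-13 + k)*1 = -13 + k)
1/(-239 + U(28, l)) = 1/(-239 + (-13 - 22)) = 1/(-239 - 35) = 1/(-274) = -1/274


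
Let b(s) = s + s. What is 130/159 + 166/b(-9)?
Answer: -4009/477 ≈ -8.4046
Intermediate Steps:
b(s) = 2*s
130/159 + 166/b(-9) = 130/159 + 166/((2*(-9))) = 130*(1/159) + 166/(-18) = 130/159 + 166*(-1/18) = 130/159 - 83/9 = -4009/477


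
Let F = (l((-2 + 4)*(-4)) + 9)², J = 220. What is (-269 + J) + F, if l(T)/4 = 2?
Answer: 240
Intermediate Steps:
l(T) = 8 (l(T) = 4*2 = 8)
F = 289 (F = (8 + 9)² = 17² = 289)
(-269 + J) + F = (-269 + 220) + 289 = -49 + 289 = 240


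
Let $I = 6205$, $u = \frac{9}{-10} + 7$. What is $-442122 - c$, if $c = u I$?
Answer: $- \frac{959945}{2} \approx -4.7997 \cdot 10^{5}$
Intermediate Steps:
$u = \frac{61}{10}$ ($u = 9 \left(- \frac{1}{10}\right) + 7 = - \frac{9}{10} + 7 = \frac{61}{10} \approx 6.1$)
$c = \frac{75701}{2}$ ($c = \frac{61}{10} \cdot 6205 = \frac{75701}{2} \approx 37851.0$)
$-442122 - c = -442122 - \frac{75701}{2} = - \frac{959945}{2}$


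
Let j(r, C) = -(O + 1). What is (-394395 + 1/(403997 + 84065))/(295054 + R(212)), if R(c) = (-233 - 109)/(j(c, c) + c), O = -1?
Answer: -10201928261917/7632204474143 ≈ -1.3367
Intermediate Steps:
j(r, C) = 0 (j(r, C) = -(-1 + 1) = -1*0 = 0)
R(c) = -342/c (R(c) = (-233 - 109)/(0 + c) = -342/c)
(-394395 + 1/(403997 + 84065))/(295054 + R(212)) = (-394395 + 1/(403997 + 84065))/(295054 - 342/212) = (-394395 + 1/488062)/(295054 - 342*1/212) = (-394395 + 1/488062)/(295054 - 171/106) = -192489212489/(488062*31275553/106) = -192489212489/488062*106/31275553 = -10201928261917/7632204474143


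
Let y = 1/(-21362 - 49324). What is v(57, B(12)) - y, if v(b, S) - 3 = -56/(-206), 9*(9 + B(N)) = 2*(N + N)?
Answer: 23821285/7280658 ≈ 3.2719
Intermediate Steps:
B(N) = -9 + 4*N/9 (B(N) = -9 + (2*(N + N))/9 = -9 + (2*(2*N))/9 = -9 + (4*N)/9 = -9 + 4*N/9)
y = -1/70686 (y = 1/(-70686) = -1/70686 ≈ -1.4147e-5)
v(b, S) = 337/103 (v(b, S) = 3 - 56/(-206) = 3 - 56*(-1/206) = 3 + 28/103 = 337/103)
v(57, B(12)) - y = 337/103 - 1*(-1/70686) = 337/103 + 1/70686 = 23821285/7280658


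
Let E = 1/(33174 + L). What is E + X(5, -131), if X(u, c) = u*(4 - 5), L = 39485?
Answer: -363294/72659 ≈ -5.0000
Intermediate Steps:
X(u, c) = -u (X(u, c) = u*(-1) = -u)
E = 1/72659 (E = 1/(33174 + 39485) = 1/72659 ≈ 1.3763e-5)
E + X(5, -131) = 1/72659 - 1*5 = 1/72659 - 5 = -363294/72659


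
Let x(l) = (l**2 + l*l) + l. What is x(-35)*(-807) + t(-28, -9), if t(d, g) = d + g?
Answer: -1948942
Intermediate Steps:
x(l) = l + 2*l**2 (x(l) = (l**2 + l**2) + l = 2*l**2 + l = l + 2*l**2)
x(-35)*(-807) + t(-28, -9) = -35*(1 + 2*(-35))*(-807) + (-28 - 9) = -35*(1 - 70)*(-807) - 37 = -35*(-69)*(-807) - 37 = 2415*(-807) - 37 = -1948905 - 37 = -1948942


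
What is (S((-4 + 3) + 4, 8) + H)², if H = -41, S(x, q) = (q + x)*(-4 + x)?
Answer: 2704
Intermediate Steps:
S(x, q) = (-4 + x)*(q + x)
(S((-4 + 3) + 4, 8) + H)² = ((((-4 + 3) + 4)² - 4*8 - 4*((-4 + 3) + 4) + 8*((-4 + 3) + 4)) - 41)² = (((-1 + 4)² - 32 - 4*(-1 + 4) + 8*(-1 + 4)) - 41)² = ((3² - 32 - 4*3 + 8*3) - 41)² = ((9 - 32 - 12 + 24) - 41)² = (-11 - 41)² = (-52)² = 2704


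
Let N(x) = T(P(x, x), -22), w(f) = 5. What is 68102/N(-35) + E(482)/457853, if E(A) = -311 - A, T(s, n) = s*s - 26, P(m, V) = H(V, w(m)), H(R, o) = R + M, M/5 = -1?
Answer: 15589728412/360330311 ≈ 43.265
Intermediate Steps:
M = -5 (M = 5*(-1) = -5)
H(R, o) = -5 + R (H(R, o) = R - 5 = -5 + R)
P(m, V) = -5 + V
T(s, n) = -26 + s² (T(s, n) = s² - 26 = -26 + s²)
N(x) = -26 + (-5 + x)²
68102/N(-35) + E(482)/457853 = 68102/(-26 + (-5 - 35)²) + (-311 - 1*482)/457853 = 68102/(-26 + (-40)²) + (-311 - 482)*(1/457853) = 68102/(-26 + 1600) - 793*1/457853 = 68102/1574 - 793/457853 = 68102*(1/1574) - 793/457853 = 34051/787 - 793/457853 = 15589728412/360330311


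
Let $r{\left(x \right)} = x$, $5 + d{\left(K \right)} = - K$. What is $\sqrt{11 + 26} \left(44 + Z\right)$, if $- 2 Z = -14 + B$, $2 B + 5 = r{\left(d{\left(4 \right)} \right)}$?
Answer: $\frac{109 \sqrt{37}}{2} \approx 331.51$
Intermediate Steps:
$d{\left(K \right)} = -5 - K$
$B = -7$ ($B = - \frac{5}{2} + \frac{-5 - 4}{2} = - \frac{5}{2} + \frac{1}{2} \left(-9\right) = - \frac{5}{2} - \frac{9}{2} = -7$)
$Z = \frac{21}{2}$ ($Z = - \frac{-14 - 7}{2} = \left(- \frac{1}{2}\right) \left(-21\right) = \frac{21}{2} \approx 10.5$)
$\sqrt{11 + 26} \left(44 + Z\right) = \sqrt{11 + 26} \left(44 + \frac{21}{2}\right) = \sqrt{37} \cdot \frac{109}{2} = \frac{109 \sqrt{37}}{2}$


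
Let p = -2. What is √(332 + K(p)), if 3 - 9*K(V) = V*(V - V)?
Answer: √2991/3 ≈ 18.230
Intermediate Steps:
K(V) = ⅓ (K(V) = ⅓ - V*(V - V)/9 = ⅓ - V*0/9 = ⅓ - ⅑*0 = ⅓ + 0 = ⅓)
√(332 + K(p)) = √(332 + ⅓) = √(997/3) = √2991/3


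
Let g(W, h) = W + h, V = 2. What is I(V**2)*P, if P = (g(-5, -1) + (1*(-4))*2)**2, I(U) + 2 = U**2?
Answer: 2744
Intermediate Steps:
I(U) = -2 + U**2
P = 196 (P = ((-5 - 1) + (1*(-4))*2)**2 = (-6 - 4*2)**2 = (-6 - 8)**2 = (-14)**2 = 196)
I(V**2)*P = (-2 + (2**2)**2)*196 = (-2 + 4**2)*196 = (-2 + 16)*196 = 14*196 = 2744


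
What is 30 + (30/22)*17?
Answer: 585/11 ≈ 53.182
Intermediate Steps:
30 + (30/22)*17 = 30 + (30*(1/22))*17 = 30 + (15/11)*17 = 30 + 255/11 = 585/11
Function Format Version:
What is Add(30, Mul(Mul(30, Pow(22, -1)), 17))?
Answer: Rational(585, 11) ≈ 53.182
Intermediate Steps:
Add(30, Mul(Mul(30, Pow(22, -1)), 17)) = Add(30, Mul(Mul(30, Rational(1, 22)), 17)) = Add(30, Mul(Rational(15, 11), 17)) = Add(30, Rational(255, 11)) = Rational(585, 11)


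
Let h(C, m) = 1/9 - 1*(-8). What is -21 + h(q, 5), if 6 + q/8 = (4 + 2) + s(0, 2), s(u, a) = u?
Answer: -116/9 ≈ -12.889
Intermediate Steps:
q = 0 (q = -48 + 8*((4 + 2) + 0) = -48 + 8*(6 + 0) = -48 + 8*6 = -48 + 48 = 0)
h(C, m) = 73/9 (h(C, m) = ⅑ + 8 = 73/9)
-21 + h(q, 5) = -21 + 73/9 = -116/9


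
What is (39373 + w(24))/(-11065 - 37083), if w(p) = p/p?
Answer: -19687/24074 ≈ -0.81777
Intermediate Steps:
w(p) = 1
(39373 + w(24))/(-11065 - 37083) = (39373 + 1)/(-11065 - 37083) = 39374/(-48148) = 39374*(-1/48148) = -19687/24074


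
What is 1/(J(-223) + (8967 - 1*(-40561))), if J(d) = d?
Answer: 1/49305 ≈ 2.0282e-5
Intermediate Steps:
1/(J(-223) + (8967 - 1*(-40561))) = 1/(-223 + (8967 - 1*(-40561))) = 1/(-223 + (8967 + 40561)) = 1/(-223 + 49528) = 1/49305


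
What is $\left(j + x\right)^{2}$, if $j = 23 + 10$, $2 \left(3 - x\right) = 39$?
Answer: $\frac{1089}{4} \approx 272.25$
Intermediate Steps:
$x = - \frac{33}{2}$ ($x = 3 - \frac{39}{2} = - \frac{33}{2} \approx -16.5$)
$j = 33$
$\left(j + x\right)^{2} = \left(33 - \frac{33}{2}\right)^{2} = \left(\frac{33}{2}\right)^{2} = \frac{1089}{4}$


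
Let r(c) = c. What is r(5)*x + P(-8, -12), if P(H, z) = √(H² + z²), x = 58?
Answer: 290 + 4*√13 ≈ 304.42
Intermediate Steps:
r(5)*x + P(-8, -12) = 5*58 + √((-8)² + (-12)²) = 290 + √(64 + 144) = 290 + √208 = 290 + 4*√13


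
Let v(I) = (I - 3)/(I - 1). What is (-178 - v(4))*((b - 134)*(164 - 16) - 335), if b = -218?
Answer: 9350195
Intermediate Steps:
v(I) = (-3 + I)/(-1 + I)
(-178 - v(4))*((b - 134)*(164 - 16) - 335) = (-178 - (-3 + 4)/(-1 + 4))*((-218 - 134)*(164 - 16) - 335) = (-178 - 1/3)*(-352*148 - 335) = (-178 - 1/3)*(-52096 - 335) = (-178 - 1*⅓)*(-52431) = (-178 - ⅓)*(-52431) = -535/3*(-52431) = 9350195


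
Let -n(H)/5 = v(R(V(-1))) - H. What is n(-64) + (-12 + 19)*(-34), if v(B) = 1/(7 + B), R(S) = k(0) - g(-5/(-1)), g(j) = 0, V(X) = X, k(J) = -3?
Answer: -2237/4 ≈ -559.25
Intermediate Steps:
R(S) = -3 (R(S) = -3 - 1*0 = -3 + 0 = -3)
n(H) = -5/4 + 5*H (n(H) = -5*(1/(7 - 3) - H) = -5*(1/4 - H) = -5*(¼ - H) = -5/4 + 5*H)
n(-64) + (-12 + 19)*(-34) = (-5/4 + 5*(-64)) + (-12 + 19)*(-34) = (-5/4 - 320) + 7*(-34) = -1285/4 - 238 = -2237/4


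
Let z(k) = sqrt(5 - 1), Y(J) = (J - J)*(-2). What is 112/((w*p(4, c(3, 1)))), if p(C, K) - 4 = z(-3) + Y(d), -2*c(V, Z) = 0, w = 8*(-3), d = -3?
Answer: -7/9 ≈ -0.77778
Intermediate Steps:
w = -24
Y(J) = 0 (Y(J) = 0*(-2) = 0)
c(V, Z) = 0 (c(V, Z) = -1/2*0 = 0)
z(k) = 2 (z(k) = sqrt(4) = 2)
p(C, K) = 6 (p(C, K) = 4 + (2 + 0) = 4 + 2 = 6)
112/((w*p(4, c(3, 1)))) = 112/((-24*6)) = 112/(-144) = 112*(-1/144) = -7/9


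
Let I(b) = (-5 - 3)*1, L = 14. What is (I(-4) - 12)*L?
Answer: -280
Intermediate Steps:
I(b) = -8 (I(b) = -8*1 = -8)
(I(-4) - 12)*L = (-8 - 12)*14 = -20*14 = -280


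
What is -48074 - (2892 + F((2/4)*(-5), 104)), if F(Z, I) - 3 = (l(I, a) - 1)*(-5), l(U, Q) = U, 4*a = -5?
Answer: -50454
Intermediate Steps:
a = -5/4 (a = (¼)*(-5) = -5/4 ≈ -1.2500)
F(Z, I) = 8 - 5*I (F(Z, I) = 3 + (I - 1)*(-5) = 3 + (-1 + I)*(-5) = 3 + (5 - 5*I) = 8 - 5*I)
-48074 - (2892 + F((2/4)*(-5), 104)) = -48074 - (2892 + (8 - 5*104)) = -48074 - (2892 + (8 - 520)) = -48074 - (2892 - 512) = -48074 - 1*2380 = -48074 - 2380 = -50454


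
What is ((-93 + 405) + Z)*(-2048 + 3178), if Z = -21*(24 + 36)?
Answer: -1071240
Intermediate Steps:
Z = -1260 (Z = -21*60 = -1260)
((-93 + 405) + Z)*(-2048 + 3178) = ((-93 + 405) - 1260)*(-2048 + 3178) = (312 - 1260)*1130 = -948*1130 = -1071240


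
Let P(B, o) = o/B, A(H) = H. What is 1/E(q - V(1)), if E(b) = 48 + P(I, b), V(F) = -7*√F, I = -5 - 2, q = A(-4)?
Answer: 7/333 ≈ 0.021021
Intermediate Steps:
q = -4
I = -7
E(b) = 48 - b/7 (E(b) = 48 + b/(-7) = 48 + b*(-⅐) = 48 - b/7)
1/E(q - V(1)) = 1/(48 - (-4 - (-7)*√1)/7) = 1/(48 - (-4 - (-7))/7) = 1/(48 - (-4 - 1*(-7))/7) = 1/(48 - (-4 + 7)/7) = 1/(48 - ⅐*3) = 1/(48 - 3/7) = 1/(333/7) = 7/333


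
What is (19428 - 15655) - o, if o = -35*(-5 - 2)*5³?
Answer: -26852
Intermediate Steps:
o = 30625 (o = -35*(-7)*125 = 245*125 = 30625)
(19428 - 15655) - o = (19428 - 15655) - 1*30625 = 3773 - 30625 = -26852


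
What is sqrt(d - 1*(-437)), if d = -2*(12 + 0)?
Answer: sqrt(413) ≈ 20.322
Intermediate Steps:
d = -24 (d = -2*12 = -24)
sqrt(d - 1*(-437)) = sqrt(-24 - 1*(-437)) = sqrt(-24 + 437) = sqrt(413)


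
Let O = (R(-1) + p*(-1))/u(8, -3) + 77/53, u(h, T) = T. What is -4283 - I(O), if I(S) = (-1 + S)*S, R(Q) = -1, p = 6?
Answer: -108545209/25281 ≈ -4293.5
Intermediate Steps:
O = 602/159 (O = (-1 + 6*(-1))/(-3) + 77/53 = (-1 - 6)*(-1/3) + 77*(1/53) = -7*(-1/3) + 77/53 = 7/3 + 77/53 = 602/159 ≈ 3.7862)
I(S) = S*(-1 + S)
-4283 - I(O) = -4283 - 602*(-1 + 602/159)/159 = -4283 - 602*443/(159*159) = -4283 - 1*266686/25281 = -4283 - 266686/25281 = -108545209/25281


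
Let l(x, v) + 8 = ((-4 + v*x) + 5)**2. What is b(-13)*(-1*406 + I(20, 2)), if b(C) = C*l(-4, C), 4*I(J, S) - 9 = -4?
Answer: 58952647/4 ≈ 1.4738e+7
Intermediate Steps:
l(x, v) = -8 + (1 + v*x)**2 (l(x, v) = -8 + ((-4 + v*x) + 5)**2 = -8 + (1 + v*x)**2)
I(J, S) = 5/4 (I(J, S) = 9/4 + (1/4)*(-4) = 9/4 - 1 = 5/4)
b(C) = C*(-8 + (1 - 4*C)**2) (b(C) = C*(-8 + (1 + C*(-4))**2) = C*(-8 + (1 - 4*C)**2))
b(-13)*(-1*406 + I(20, 2)) = (-13*(-8 + (1 - 4*(-13))**2))*(-1*406 + 5/4) = (-13*(-8 + (1 + 52)**2))*(-406 + 5/4) = -13*(-8 + 53**2)*(-1619/4) = -13*(-8 + 2809)*(-1619/4) = -13*2801*(-1619/4) = -36413*(-1619/4) = 58952647/4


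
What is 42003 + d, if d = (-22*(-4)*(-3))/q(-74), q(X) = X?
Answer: 1554243/37 ≈ 42007.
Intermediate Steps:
d = 132/37 (d = (-22*(-4)*(-3))/(-74) = (88*(-3))*(-1/74) = -264*(-1/74) = 132/37 ≈ 3.5676)
42003 + d = 42003 + 132/37 = 1554243/37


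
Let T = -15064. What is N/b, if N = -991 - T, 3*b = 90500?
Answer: 42219/90500 ≈ 0.46651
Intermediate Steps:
b = 90500/3 (b = (⅓)*90500 = 90500/3 ≈ 30167.)
N = 14073 (N = -991 - 1*(-15064) = -991 + 15064 = 14073)
N/b = 14073/(90500/3) = 14073*(3/90500) = 42219/90500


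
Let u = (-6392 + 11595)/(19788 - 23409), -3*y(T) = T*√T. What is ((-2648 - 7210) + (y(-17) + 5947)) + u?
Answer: -14166934/3621 + 17*I*√17/3 ≈ -3912.4 + 23.364*I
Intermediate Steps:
y(T) = -T^(3/2)/3 (y(T) = -T*√T/3 = -T^(3/2)/3)
u = -5203/3621 (u = 5203/(-3621) = 5203*(-1/3621) = -5203/3621 ≈ -1.4369)
((-2648 - 7210) + (y(-17) + 5947)) + u = ((-2648 - 7210) + (-(-17)*I*√17/3 + 5947)) - 5203/3621 = (-9858 + (-(-17)*I*√17/3 + 5947)) - 5203/3621 = (-9858 + (17*I*√17/3 + 5947)) - 5203/3621 = (-9858 + (5947 + 17*I*√17/3)) - 5203/3621 = (-3911 + 17*I*√17/3) - 5203/3621 = -14166934/3621 + 17*I*√17/3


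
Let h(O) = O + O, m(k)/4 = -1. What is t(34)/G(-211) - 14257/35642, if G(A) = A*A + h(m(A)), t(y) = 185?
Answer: -628028071/1586532346 ≈ -0.39585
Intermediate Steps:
m(k) = -4 (m(k) = 4*(-1) = -4)
h(O) = 2*O
G(A) = -8 + A**2 (G(A) = A*A + 2*(-4) = A**2 - 8 = -8 + A**2)
t(34)/G(-211) - 14257/35642 = 185/(-8 + (-211)**2) - 14257/35642 = 185/(-8 + 44521) - 14257*1/35642 = 185/44513 - 14257/35642 = -628028071/1586532346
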